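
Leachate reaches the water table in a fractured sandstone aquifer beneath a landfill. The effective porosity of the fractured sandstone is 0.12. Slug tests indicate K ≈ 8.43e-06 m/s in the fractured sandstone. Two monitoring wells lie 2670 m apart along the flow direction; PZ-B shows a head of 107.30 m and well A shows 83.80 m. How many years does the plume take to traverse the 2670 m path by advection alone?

137

Convert K: 8.43e-06 m/s × 86400 = 0.7284 m/day.
Hydraulic gradient i = (107.30 − 83.80) / 2670 = 23.5 / 2670 = 0.008801.
Darcy flux q = K · i = 0.7284 × 0.008801 = 0.006411 m/day.
Seepage velocity v = q / n_e = 0.006411 / 0.12 = 0.05342 m/day.
Travel time t = L / v = 2670 / 0.05342 = 49980 days = 136.8 years.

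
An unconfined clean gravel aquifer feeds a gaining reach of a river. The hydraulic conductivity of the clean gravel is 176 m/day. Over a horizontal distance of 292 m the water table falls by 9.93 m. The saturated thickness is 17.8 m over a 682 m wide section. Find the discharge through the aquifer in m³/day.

72700

Cross-sectional area A = 682 × 17.8 = 12140 m².
Hydraulic gradient i = Δh / L = 9.93 / 292 = 0.03401.
Darcy's law: Q = K · A · i = 176.0 × 12140 × 0.03401 = 72658 m³/day.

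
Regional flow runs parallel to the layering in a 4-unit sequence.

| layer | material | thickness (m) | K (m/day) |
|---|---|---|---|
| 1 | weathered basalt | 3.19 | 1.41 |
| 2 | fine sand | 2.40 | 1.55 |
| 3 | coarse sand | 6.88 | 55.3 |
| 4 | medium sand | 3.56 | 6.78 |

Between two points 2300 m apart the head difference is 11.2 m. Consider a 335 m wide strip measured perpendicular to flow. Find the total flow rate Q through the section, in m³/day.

Flow is parallel to layering, so each bed carries its own Darcy discharge and the transmissivities add.
Σ(K_i·b_i) = 1.41×3.19 + 1.55×2.40 + 55.3×6.88 + 6.78×3.56 = 412.8 m²/day.
Hydraulic gradient i = Δh / L = 11.2 / 2300 = 0.004870.
Q = Σ(K_i·b_i) · W · i = 412.8 × 335 × 0.004870 = 673.4 m³/day.

673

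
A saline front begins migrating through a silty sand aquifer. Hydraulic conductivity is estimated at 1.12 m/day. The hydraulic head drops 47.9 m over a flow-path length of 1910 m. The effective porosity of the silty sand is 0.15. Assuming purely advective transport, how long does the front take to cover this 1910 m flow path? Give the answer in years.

27.9

Hydraulic gradient i = Δh / L = 47.9 / 1910 = 0.02508.
Darcy flux q = K · i = 1.120 × 0.02508 = 0.02809 m/day.
Seepage velocity v = q / n_e = 0.02809 / 0.15 = 0.1873 m/day.
Travel time t = L / v = 1910 / 0.1873 = 10200 days = 27.93 years.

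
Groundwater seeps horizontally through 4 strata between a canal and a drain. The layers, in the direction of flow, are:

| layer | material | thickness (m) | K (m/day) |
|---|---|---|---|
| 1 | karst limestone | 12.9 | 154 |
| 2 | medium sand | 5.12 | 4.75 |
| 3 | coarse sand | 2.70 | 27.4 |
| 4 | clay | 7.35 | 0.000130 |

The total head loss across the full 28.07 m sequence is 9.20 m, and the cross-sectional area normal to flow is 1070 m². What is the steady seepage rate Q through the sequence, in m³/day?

0.174

Flow is perpendicular to layering, so the layers act in series and the equivalent K is the thickness-weighted harmonic mean.
Total thickness L = 12.9 + 5.12 + 2.70 + 7.35 = 28.07 m.
Σ(b_i/K_i) = 12.9/154 + 5.12/4.75 + 2.70/27.4 + 7.35/0.000130 = 56540 d.
K_eq = L / Σ(b_i/K_i) = 28.07 / 56540 = 0.0004965 m/day.
Q = K_eq · A · (Δh/L) = 0.0004965 × 1070 × (9.20/28.07) = 0.1741 m³/day.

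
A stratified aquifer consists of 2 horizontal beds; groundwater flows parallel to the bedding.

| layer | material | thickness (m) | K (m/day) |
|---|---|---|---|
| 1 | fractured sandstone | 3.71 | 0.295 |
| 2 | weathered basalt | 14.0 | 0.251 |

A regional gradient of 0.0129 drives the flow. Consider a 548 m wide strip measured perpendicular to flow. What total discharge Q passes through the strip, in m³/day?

Flow is parallel to layering, so each bed carries its own Darcy discharge and the transmissivities add.
Σ(K_i·b_i) = 0.295×3.71 + 0.251×14.0 = 4.608 m²/day.
Hydraulic gradient i = 0.0129.
Q = Σ(K_i·b_i) · W · i = 4.608 × 548 × 0.01290 = 32.58 m³/day.

32.6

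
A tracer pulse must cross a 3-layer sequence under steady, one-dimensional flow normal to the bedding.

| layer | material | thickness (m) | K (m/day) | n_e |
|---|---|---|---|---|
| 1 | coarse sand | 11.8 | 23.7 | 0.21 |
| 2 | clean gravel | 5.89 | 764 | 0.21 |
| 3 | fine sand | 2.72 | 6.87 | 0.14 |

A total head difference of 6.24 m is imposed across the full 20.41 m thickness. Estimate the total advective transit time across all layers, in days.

0.592

With flow normal to the layers, continuity requires the same specific discharge q through every layer.
Σ(b_i/K_i) = 11.8/23.7 + 5.89/764 + 2.72/6.87 = 0.9015 d.
q = Δh / Σ(b_i/K_i) = 6.24 / 0.9015 = 6.922 m/day.
In each layer the seepage velocity is v_i = q/n_i, so the layer transit time is t_i = b_i·n_i / q:
  layer 1 (coarse sand): t_1 = 11.8 × 0.21 / 6.922 = 0.3580 d
  layer 2 (clean gravel): t_2 = 5.89 × 0.21 / 6.922 = 0.1787 d
  layer 3 (fine sand): t_3 = 2.72 × 0.14 / 6.922 = 0.05502 d
Total t = Σ t_i = 0.5917 days.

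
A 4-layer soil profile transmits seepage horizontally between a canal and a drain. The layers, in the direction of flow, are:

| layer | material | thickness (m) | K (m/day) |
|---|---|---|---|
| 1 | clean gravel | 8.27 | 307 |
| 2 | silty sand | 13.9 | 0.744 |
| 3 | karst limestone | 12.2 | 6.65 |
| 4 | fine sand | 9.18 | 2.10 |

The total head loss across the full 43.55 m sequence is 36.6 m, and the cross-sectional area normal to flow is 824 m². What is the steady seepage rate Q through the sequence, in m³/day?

Flow is perpendicular to layering, so the layers act in series and the equivalent K is the thickness-weighted harmonic mean.
Total thickness L = 8.27 + 13.9 + 12.2 + 9.18 = 43.55 m.
Σ(b_i/K_i) = 8.27/307 + 13.9/0.744 + 12.2/6.65 + 9.18/2.10 = 24.92 d.
K_eq = L / Σ(b_i/K_i) = 43.55 / 24.92 = 1.748 m/day.
Q = K_eq · A · (Δh/L) = 1.748 × 824 × (36.6/43.55) = 1210 m³/day.

1210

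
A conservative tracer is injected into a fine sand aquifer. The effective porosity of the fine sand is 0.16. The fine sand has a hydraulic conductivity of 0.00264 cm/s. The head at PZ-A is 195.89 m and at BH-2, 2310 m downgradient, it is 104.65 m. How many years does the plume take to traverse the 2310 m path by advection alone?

11.2

Convert K: 0.00264 cm/s × 864 = 2.281 m/day.
Hydraulic gradient i = (195.89 − 104.65) / 2310 = 91.24 / 2310 = 0.03950.
Darcy flux q = K · i = 2.281 × 0.03950 = 0.09009 m/day.
Seepage velocity v = q / n_e = 0.09009 / 0.16 = 0.5631 m/day.
Travel time t = L / v = 2310 / 0.5631 = 4102 days = 11.23 years.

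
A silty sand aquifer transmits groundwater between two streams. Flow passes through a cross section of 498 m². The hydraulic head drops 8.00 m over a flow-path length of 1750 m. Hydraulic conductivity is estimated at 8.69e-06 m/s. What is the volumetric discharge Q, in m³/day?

Convert K: 8.69e-06 m/s × 86400 = 0.7508 m/day.
Hydraulic gradient i = Δh / L = 8.00 / 1750 = 0.004571.
Darcy's law: Q = K · A · i = 0.7508 × 498.0 × 0.004571 = 1.709 m³/day.

1.71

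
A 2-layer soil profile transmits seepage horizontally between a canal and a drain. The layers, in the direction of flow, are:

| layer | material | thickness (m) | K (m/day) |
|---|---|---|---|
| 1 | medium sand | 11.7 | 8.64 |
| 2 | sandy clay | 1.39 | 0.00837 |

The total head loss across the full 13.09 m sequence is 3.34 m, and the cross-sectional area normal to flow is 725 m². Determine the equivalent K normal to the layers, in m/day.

Flow is perpendicular to layering, so the layers act in series and the equivalent K is the thickness-weighted harmonic mean.
Total thickness L = 11.7 + 1.39 = 13.09 m.
Σ(b_i/K_i) = 11.7/8.64 + 1.39/0.00837 = 167.4 d.
K_eq = L / Σ(b_i/K_i) = 13.09 / 167.4 = 0.07818 m/day.

0.0782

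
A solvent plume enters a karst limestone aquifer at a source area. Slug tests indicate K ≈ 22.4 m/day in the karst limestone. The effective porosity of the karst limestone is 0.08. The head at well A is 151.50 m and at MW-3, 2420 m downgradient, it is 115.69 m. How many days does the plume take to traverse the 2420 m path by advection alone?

Hydraulic gradient i = (151.50 − 115.69) / 2420 = 35.81 / 2420 = 0.01480.
Darcy flux q = K · i = 22.40 × 0.01480 = 0.3315 m/day.
Seepage velocity v = q / n_e = 0.3315 / 0.08 = 4.143 m/day.
Travel time t = L / v = 2420 / 4.143 = 584.1 days.

584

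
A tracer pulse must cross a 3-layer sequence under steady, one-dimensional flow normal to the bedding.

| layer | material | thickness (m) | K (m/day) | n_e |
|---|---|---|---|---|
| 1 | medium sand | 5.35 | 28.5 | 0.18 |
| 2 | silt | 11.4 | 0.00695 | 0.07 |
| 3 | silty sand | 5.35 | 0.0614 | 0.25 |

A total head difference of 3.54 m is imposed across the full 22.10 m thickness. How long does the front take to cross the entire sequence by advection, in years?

With flow normal to the layers, continuity requires the same specific discharge q through every layer.
Σ(b_i/K_i) = 5.35/28.5 + 11.4/0.00695 + 5.35/0.0614 = 1728 d.
q = Δh / Σ(b_i/K_i) = 3.54 / 1728 = 0.002049 m/day.
In each layer the seepage velocity is v_i = q/n_i, so the layer transit time is t_i = b_i·n_i / q:
  layer 1 (medium sand): t_1 = 5.35 × 0.18 / 0.002049 = 470.0 d
  layer 2 (silt): t_2 = 11.4 × 0.07 / 0.002049 = 389.4 d
  layer 3 (silty sand): t_3 = 5.35 × 0.25 / 0.002049 = 652.7 d
Total t = Σ t_i = 1512 days = 4.140 years.

4.14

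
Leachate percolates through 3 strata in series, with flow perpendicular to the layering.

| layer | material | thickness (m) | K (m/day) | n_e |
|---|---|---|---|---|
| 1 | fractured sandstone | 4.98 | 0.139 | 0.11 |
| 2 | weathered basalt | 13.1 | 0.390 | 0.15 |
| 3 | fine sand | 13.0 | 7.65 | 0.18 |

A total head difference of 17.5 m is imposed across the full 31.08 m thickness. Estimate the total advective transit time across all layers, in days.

With flow normal to the layers, continuity requires the same specific discharge q through every layer.
Σ(b_i/K_i) = 4.98/0.139 + 13.1/0.390 + 13.0/7.65 = 71.12 d.
q = Δh / Σ(b_i/K_i) = 17.5 / 71.12 = 0.2461 m/day.
In each layer the seepage velocity is v_i = q/n_i, so the layer transit time is t_i = b_i·n_i / q:
  layer 1 (fractured sandstone): t_1 = 4.98 × 0.11 / 0.2461 = 2.226 d
  layer 2 (weathered basalt): t_2 = 13.1 × 0.15 / 0.2461 = 7.985 d
  layer 3 (fine sand): t_3 = 13.0 × 0.18 / 0.2461 = 9.509 d
Total t = Σ t_i = 19.72 days.

19.7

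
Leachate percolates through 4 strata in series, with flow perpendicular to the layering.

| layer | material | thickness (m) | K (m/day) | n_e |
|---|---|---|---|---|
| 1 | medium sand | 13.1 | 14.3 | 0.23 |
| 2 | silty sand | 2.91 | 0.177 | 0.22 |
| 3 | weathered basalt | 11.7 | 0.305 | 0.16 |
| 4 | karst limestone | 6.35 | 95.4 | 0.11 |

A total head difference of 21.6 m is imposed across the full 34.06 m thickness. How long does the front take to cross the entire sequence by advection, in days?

16.1

With flow normal to the layers, continuity requires the same specific discharge q through every layer.
Σ(b_i/K_i) = 13.1/14.3 + 2.91/0.177 + 11.7/0.305 + 6.35/95.4 = 55.78 d.
q = Δh / Σ(b_i/K_i) = 21.6 / 55.78 = 0.3872 m/day.
In each layer the seepage velocity is v_i = q/n_i, so the layer transit time is t_i = b_i·n_i / q:
  layer 1 (medium sand): t_1 = 13.1 × 0.23 / 0.3872 = 7.781 d
  layer 2 (silty sand): t_2 = 2.91 × 0.22 / 0.3872 = 1.653 d
  layer 3 (weathered basalt): t_3 = 11.7 × 0.16 / 0.3872 = 4.835 d
  layer 4 (karst limestone): t_4 = 6.35 × 0.11 / 0.3872 = 1.804 d
Total t = Σ t_i = 16.07 days.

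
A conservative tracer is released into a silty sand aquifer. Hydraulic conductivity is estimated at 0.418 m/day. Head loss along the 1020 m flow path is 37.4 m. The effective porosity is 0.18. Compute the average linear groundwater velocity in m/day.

Hydraulic gradient i = Δh / L = 37.4 / 1020 = 0.03667.
Darcy flux q = K · i = 0.4180 × 0.03667 = 0.01533 m/day.
Seepage velocity v = q / n_e = 0.01533 / 0.18 = 0.08515 m/day.

0.0851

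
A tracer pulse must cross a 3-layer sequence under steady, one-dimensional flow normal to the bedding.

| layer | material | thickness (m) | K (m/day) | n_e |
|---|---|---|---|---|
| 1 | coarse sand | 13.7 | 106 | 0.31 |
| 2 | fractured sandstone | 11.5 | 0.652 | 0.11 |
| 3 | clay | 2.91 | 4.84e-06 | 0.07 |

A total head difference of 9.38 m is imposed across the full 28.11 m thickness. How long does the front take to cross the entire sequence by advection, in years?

With flow normal to the layers, continuity requires the same specific discharge q through every layer.
Σ(b_i/K_i) = 13.7/106 + 11.5/0.652 + 2.91/4.84e-06 = 6.013e+05 d.
q = Δh / Σ(b_i/K_i) = 9.38 / 6.013e+05 = 1.560e-05 m/day.
In each layer the seepage velocity is v_i = q/n_i, so the layer transit time is t_i = b_i·n_i / q:
  layer 1 (coarse sand): t_1 = 13.7 × 0.31 / 1.560e-05 = 2.722e+05 d
  layer 2 (fractured sandstone): t_2 = 11.5 × 0.11 / 1.560e-05 = 81086 d
  layer 3 (clay): t_3 = 2.91 × 0.07 / 1.560e-05 = 13057 d
Total t = Σ t_i = 3.664e+05 days = 1003 years.

1000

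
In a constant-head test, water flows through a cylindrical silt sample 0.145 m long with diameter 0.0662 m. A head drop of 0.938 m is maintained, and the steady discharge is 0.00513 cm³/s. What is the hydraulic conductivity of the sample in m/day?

Cross-sectional area A = π·(d/2)² = π × (0.0662/2)² = 0.003442 m².
Convert discharge: 0.00513 cm³/s = 5.130e-09 m³/s.
Darcy's law rearranged: K = Q·L / (A·Δh) = 5.130e-09 × 0.145 / (0.003442 × 0.938) = 2.304e-07 m/s = 0.01991 m/day.

0.0199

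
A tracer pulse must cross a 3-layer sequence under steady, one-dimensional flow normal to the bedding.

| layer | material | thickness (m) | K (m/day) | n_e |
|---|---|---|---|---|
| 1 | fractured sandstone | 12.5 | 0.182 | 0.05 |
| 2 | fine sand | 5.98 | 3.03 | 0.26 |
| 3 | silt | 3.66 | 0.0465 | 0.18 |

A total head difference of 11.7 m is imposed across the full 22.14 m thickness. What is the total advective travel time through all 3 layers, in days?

36.2

With flow normal to the layers, continuity requires the same specific discharge q through every layer.
Σ(b_i/K_i) = 12.5/0.182 + 5.98/3.03 + 3.66/0.0465 = 149.4 d.
q = Δh / Σ(b_i/K_i) = 11.7 / 149.4 = 0.07833 m/day.
In each layer the seepage velocity is v_i = q/n_i, so the layer transit time is t_i = b_i·n_i / q:
  layer 1 (fractured sandstone): t_1 = 12.5 × 0.05 / 0.07833 = 7.979 d
  layer 2 (fine sand): t_2 = 5.98 × 0.26 / 0.07833 = 19.85 d
  layer 3 (silt): t_3 = 3.66 × 0.18 / 0.07833 = 8.410 d
Total t = Σ t_i = 36.24 days.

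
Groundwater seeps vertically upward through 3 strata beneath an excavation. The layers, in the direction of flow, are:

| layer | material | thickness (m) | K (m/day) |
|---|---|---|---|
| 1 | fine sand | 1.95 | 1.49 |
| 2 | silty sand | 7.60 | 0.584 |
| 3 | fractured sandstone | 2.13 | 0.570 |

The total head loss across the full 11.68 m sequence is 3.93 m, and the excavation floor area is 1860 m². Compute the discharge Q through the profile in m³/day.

405

Flow is perpendicular to layering, so the layers act in series and the equivalent K is the thickness-weighted harmonic mean.
Total thickness L = 1.95 + 7.60 + 2.13 = 11.68 m.
Σ(b_i/K_i) = 1.95/1.49 + 7.60/0.584 + 2.13/0.570 = 18.06 d.
K_eq = L / Σ(b_i/K_i) = 11.68 / 18.06 = 0.6468 m/day.
Q = K_eq · A · (Δh/L) = 0.6468 × 1860 × (3.93/11.68) = 404.8 m³/day.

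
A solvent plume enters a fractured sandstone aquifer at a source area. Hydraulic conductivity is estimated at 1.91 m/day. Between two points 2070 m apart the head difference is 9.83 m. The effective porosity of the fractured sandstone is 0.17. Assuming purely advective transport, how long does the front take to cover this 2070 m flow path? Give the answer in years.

Hydraulic gradient i = Δh / L = 9.83 / 2070 = 0.004749.
Darcy flux q = K · i = 1.910 × 0.004749 = 0.009070 m/day.
Seepage velocity v = q / n_e = 0.009070 / 0.17 = 0.05335 m/day.
Travel time t = L / v = 2070 / 0.05335 = 38797 days = 106.2 years.

106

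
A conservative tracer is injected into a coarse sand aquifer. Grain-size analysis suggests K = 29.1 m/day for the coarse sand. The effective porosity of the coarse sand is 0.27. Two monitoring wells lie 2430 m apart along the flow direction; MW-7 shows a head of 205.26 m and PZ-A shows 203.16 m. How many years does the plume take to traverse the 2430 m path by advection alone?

71.4

Hydraulic gradient i = (205.26 − 203.16) / 2430 = 2.1 / 2430 = 0.0008642.
Darcy flux q = K · i = 29.10 × 0.0008642 = 0.02515 m/day.
Seepage velocity v = q / n_e = 0.02515 / 0.27 = 0.09314 m/day.
Travel time t = L / v = 2430 / 0.09314 = 26089 days = 71.43 years.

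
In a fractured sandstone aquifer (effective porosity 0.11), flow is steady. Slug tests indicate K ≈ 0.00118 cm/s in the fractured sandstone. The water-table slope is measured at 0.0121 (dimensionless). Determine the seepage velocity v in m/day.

Convert K: 0.00118 cm/s × 864 = 1.020 m/day.
Hydraulic gradient i = 0.0121.
Darcy flux q = K · i = 1.020 × 0.01210 = 0.01234 m/day.
Seepage velocity v = q / n_e = 0.01234 / 0.11 = 0.1121 m/day.

0.112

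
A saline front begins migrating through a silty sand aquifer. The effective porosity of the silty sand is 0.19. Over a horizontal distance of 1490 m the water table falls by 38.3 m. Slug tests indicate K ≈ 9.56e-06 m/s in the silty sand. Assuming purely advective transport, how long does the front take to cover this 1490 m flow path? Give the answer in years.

Convert K: 9.56e-06 m/s × 86400 = 0.8260 m/day.
Hydraulic gradient i = Δh / L = 38.3 / 1490 = 0.02570.
Darcy flux q = K · i = 0.8260 × 0.02570 = 0.02123 m/day.
Seepage velocity v = q / n_e = 0.02123 / 0.19 = 0.1117 m/day.
Travel time t = L / v = 1490 / 0.1117 = 13334 days = 36.51 years.

36.5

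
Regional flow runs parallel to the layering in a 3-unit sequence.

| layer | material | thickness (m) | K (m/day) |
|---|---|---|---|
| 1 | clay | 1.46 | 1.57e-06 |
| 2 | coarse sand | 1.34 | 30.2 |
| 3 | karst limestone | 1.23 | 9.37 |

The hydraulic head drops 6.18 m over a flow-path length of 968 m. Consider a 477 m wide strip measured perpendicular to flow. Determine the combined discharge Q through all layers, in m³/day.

158

Flow is parallel to layering, so each bed carries its own Darcy discharge and the transmissivities add.
Σ(K_i·b_i) = 1.57e-06×1.46 + 30.2×1.34 + 9.37×1.23 = 51.99 m²/day.
Hydraulic gradient i = Δh / L = 6.18 / 968 = 0.006384.
Q = Σ(K_i·b_i) · W · i = 51.99 × 477 × 0.006384 = 158.3 m³/day.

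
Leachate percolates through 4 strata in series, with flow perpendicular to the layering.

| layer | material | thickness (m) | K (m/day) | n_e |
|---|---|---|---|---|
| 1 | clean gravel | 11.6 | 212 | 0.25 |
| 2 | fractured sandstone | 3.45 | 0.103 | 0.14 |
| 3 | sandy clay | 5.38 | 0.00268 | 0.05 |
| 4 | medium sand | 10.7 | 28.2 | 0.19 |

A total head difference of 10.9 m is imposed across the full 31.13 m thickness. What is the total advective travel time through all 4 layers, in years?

With flow normal to the layers, continuity requires the same specific discharge q through every layer.
Σ(b_i/K_i) = 11.6/212 + 3.45/0.103 + 5.38/0.00268 + 10.7/28.2 = 2041 d.
q = Δh / Σ(b_i/K_i) = 10.9 / 2041 = 0.005339 m/day.
In each layer the seepage velocity is v_i = q/n_i, so the layer transit time is t_i = b_i·n_i / q:
  layer 1 (clean gravel): t_1 = 11.6 × 0.25 / 0.005339 = 543.1 d
  layer 2 (fractured sandstone): t_2 = 3.45 × 0.14 / 0.005339 = 90.46 d
  layer 3 (sandy clay): t_3 = 5.38 × 0.05 / 0.005339 = 50.38 d
  layer 4 (medium sand): t_4 = 10.7 × 0.19 / 0.005339 = 380.7 d
Total t = Σ t_i = 1065 days = 2.915 years.

2.92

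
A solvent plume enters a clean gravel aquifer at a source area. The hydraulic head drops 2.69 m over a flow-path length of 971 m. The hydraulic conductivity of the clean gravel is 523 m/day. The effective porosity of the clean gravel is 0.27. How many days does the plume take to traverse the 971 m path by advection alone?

Hydraulic gradient i = Δh / L = 2.69 / 971 = 0.002770.
Darcy flux q = K · i = 523.0 × 0.002770 = 1.449 m/day.
Seepage velocity v = q / n_e = 1.449 / 0.27 = 5.366 m/day.
Travel time t = L / v = 971 / 5.366 = 180.9 days.

181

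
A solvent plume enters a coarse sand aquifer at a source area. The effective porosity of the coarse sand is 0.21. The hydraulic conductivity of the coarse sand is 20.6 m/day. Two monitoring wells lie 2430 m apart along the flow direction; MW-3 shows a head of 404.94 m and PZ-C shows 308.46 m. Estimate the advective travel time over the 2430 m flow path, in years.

1.71

Hydraulic gradient i = (404.94 − 308.46) / 2430 = 96.48 / 2430 = 0.03970.
Darcy flux q = K · i = 20.60 × 0.03970 = 0.8179 m/day.
Seepage velocity v = q / n_e = 0.8179 / 0.21 = 3.895 m/day.
Travel time t = L / v = 2430 / 3.895 = 623.9 days = 1.708 years.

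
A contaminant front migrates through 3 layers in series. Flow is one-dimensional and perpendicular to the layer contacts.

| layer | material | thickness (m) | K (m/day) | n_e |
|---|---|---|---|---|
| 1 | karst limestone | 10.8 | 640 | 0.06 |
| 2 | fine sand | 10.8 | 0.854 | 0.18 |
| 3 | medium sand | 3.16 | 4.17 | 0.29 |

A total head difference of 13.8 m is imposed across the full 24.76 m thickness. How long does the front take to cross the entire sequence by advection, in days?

3.41

With flow normal to the layers, continuity requires the same specific discharge q through every layer.
Σ(b_i/K_i) = 10.8/640 + 10.8/0.854 + 3.16/4.17 = 13.42 d.
q = Δh / Σ(b_i/K_i) = 13.8 / 13.42 = 1.028 m/day.
In each layer the seepage velocity is v_i = q/n_i, so the layer transit time is t_i = b_i·n_i / q:
  layer 1 (karst limestone): t_1 = 10.8 × 0.06 / 1.028 = 0.6302 d
  layer 2 (fine sand): t_2 = 10.8 × 0.18 / 1.028 = 1.891 d
  layer 3 (medium sand): t_3 = 3.16 × 0.29 / 1.028 = 0.8912 d
Total t = Σ t_i = 3.412 days.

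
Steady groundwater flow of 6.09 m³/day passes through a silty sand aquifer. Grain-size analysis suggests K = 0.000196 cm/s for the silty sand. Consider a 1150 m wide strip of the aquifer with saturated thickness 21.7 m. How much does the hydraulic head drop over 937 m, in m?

1.35

Convert K: 0.000196 cm/s × 864 = 0.1693 m/day.
Cross-sectional area A = 1150 × 21.7 = 24955 m².
From Q = K·A·i, i = Q / (K·A) = 6.09 / (0.1693 × 24955) = 0.001441.
Head loss Δh = i · L = 0.001441 × 937 = 1.350 m.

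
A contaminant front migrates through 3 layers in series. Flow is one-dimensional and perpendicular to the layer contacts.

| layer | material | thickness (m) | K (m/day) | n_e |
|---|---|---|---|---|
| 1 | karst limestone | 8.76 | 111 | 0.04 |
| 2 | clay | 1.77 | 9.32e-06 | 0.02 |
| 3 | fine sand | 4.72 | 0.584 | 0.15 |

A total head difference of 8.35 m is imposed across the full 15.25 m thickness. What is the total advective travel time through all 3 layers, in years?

68.1

With flow normal to the layers, continuity requires the same specific discharge q through every layer.
Σ(b_i/K_i) = 8.76/111 + 1.77/9.32e-06 + 4.72/0.584 = 1.899e+05 d.
q = Δh / Σ(b_i/K_i) = 8.35 / 1.899e+05 = 4.397e-05 m/day.
In each layer the seepage velocity is v_i = q/n_i, so the layer transit time is t_i = b_i·n_i / q:
  layer 1 (karst limestone): t_1 = 8.76 × 0.04 / 4.397e-05 = 7970 d
  layer 2 (clay): t_2 = 1.77 × 0.02 / 4.397e-05 = 805.2 d
  layer 3 (fine sand): t_3 = 4.72 × 0.15 / 4.397e-05 = 16104 d
Total t = Σ t_i = 24879 days = 68.11 years.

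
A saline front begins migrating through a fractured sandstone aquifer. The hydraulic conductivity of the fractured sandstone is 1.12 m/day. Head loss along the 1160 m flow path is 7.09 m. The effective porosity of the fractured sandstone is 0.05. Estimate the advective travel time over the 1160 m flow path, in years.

23.2

Hydraulic gradient i = Δh / L = 7.09 / 1160 = 0.006112.
Darcy flux q = K · i = 1.120 × 0.006112 = 0.006846 m/day.
Seepage velocity v = q / n_e = 0.006846 / 0.05 = 0.1369 m/day.
Travel time t = L / v = 1160 / 0.1369 = 8473 days = 23.20 years.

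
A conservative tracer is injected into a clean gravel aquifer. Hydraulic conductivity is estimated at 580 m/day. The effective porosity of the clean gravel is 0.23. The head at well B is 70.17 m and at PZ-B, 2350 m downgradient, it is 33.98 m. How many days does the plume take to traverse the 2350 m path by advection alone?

Hydraulic gradient i = (70.17 − 33.98) / 2350 = 36.19 / 2350 = 0.01540.
Darcy flux q = K · i = 580.0 × 0.01540 = 8.932 m/day.
Seepage velocity v = q / n_e = 8.932 / 0.23 = 38.83 m/day.
Travel time t = L / v = 2350 / 38.83 = 60.51 days.

60.5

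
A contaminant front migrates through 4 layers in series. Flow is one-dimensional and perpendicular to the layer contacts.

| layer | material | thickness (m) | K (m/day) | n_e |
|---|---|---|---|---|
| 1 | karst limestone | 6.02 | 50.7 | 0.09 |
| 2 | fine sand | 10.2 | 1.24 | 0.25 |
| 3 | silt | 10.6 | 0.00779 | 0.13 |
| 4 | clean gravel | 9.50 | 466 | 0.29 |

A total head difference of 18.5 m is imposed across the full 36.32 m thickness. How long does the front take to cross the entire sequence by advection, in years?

With flow normal to the layers, continuity requires the same specific discharge q through every layer.
Σ(b_i/K_i) = 6.02/50.7 + 10.2/1.24 + 10.6/0.00779 + 9.50/466 = 1369 d.
q = Δh / Σ(b_i/K_i) = 18.5 / 1369 = 0.01351 m/day.
In each layer the seepage velocity is v_i = q/n_i, so the layer transit time is t_i = b_i·n_i / q:
  layer 1 (karst limestone): t_1 = 6.02 × 0.09 / 0.01351 = 40.10 d
  layer 2 (fine sand): t_2 = 10.2 × 0.25 / 0.01351 = 188.7 d
  layer 3 (silt): t_3 = 10.6 × 0.13 / 0.01351 = 102.0 d
  layer 4 (clean gravel): t_4 = 9.50 × 0.29 / 0.01351 = 203.9 d
Total t = Σ t_i = 534.7 days = 1.464 years.

1.46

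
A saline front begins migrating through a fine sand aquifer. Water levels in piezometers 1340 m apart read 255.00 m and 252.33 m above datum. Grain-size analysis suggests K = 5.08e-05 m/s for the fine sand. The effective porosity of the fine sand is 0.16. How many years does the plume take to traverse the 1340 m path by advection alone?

67.1

Convert K: 5.08e-05 m/s × 86400 = 4.389 m/day.
Hydraulic gradient i = (255.00 − 252.33) / 1340 = 2.67 / 1340 = 0.001993.
Darcy flux q = K · i = 4.389 × 0.001993 = 0.008745 m/day.
Seepage velocity v = q / n_e = 0.008745 / 0.16 = 0.05466 m/day.
Travel time t = L / v = 1340 / 0.05466 = 24516 days = 67.12 years.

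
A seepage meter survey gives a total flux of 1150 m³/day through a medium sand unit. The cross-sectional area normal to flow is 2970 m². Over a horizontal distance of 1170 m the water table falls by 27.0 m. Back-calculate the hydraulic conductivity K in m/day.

16.8

Hydraulic gradient i = Δh / L = 27.0 / 1170 = 0.02308.
From Q = K·A·i, K = Q / (A·i) = 1150 / (2970 × 0.02308) = 16.78 m/day.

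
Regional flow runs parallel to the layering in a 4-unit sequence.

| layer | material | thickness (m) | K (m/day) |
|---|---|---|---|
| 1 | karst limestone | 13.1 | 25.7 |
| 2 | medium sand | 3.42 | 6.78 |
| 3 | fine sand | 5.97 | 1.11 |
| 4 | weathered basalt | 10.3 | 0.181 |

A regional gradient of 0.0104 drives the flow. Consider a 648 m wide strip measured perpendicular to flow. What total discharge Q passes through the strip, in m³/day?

2480

Flow is parallel to layering, so each bed carries its own Darcy discharge and the transmissivities add.
Σ(K_i·b_i) = 25.7×13.1 + 6.78×3.42 + 1.11×5.97 + 0.181×10.3 = 368.3 m²/day.
Hydraulic gradient i = 0.0104.
Q = Σ(K_i·b_i) · W · i = 368.3 × 648 × 0.01040 = 2482 m³/day.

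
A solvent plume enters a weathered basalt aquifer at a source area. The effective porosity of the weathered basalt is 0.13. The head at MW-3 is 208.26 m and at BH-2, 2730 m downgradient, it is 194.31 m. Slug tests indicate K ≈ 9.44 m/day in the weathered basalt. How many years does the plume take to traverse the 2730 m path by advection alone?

20.1

Hydraulic gradient i = (208.26 − 194.31) / 2730 = 13.95 / 2730 = 0.005110.
Darcy flux q = K · i = 9.440 × 0.005110 = 0.04824 m/day.
Seepage velocity v = q / n_e = 0.04824 / 0.13 = 0.3711 m/day.
Travel time t = L / v = 2730 / 0.3711 = 7357 days = 20.14 years.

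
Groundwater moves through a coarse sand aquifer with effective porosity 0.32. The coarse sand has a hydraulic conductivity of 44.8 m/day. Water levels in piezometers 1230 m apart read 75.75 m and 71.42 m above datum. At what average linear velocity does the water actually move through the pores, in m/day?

Hydraulic gradient i = (75.75 − 71.42) / 1230 = 4.33 / 1230 = 0.003520.
Darcy flux q = K · i = 44.80 × 0.003520 = 0.1577 m/day.
Seepage velocity v = q / n_e = 0.1577 / 0.32 = 0.4928 m/day.

0.493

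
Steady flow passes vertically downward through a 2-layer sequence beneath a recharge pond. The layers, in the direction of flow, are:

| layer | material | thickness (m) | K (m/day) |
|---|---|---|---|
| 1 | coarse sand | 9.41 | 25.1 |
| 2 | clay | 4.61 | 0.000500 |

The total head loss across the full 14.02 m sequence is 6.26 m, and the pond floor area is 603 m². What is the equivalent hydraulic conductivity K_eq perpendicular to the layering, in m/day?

0.00152

Flow is perpendicular to layering, so the layers act in series and the equivalent K is the thickness-weighted harmonic mean.
Total thickness L = 9.41 + 4.61 = 14.02 m.
Σ(b_i/K_i) = 9.41/25.1 + 4.61/0.000500 = 9220 d.
K_eq = L / Σ(b_i/K_i) = 14.02 / 9220 = 0.001521 m/day.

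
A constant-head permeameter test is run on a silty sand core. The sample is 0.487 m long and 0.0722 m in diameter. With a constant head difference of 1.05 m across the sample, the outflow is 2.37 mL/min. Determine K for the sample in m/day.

Cross-sectional area A = π·(d/2)² = π × (0.0722/2)² = 0.004094 m².
Convert discharge: 2.37 mL/min = 3.950e-08 m³/s.
Darcy's law rearranged: K = Q·L / (A·Δh) = 3.950e-08 × 0.487 / (0.004094 × 1.05) = 4.475e-06 m/s = 0.3866 m/day.

0.387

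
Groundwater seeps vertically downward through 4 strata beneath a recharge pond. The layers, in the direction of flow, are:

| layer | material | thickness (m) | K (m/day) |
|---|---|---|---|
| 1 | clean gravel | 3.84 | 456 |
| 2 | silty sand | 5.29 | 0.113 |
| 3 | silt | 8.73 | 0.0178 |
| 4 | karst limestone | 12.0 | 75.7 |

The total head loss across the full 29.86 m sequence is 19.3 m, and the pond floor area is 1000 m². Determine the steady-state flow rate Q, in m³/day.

Flow is perpendicular to layering, so the layers act in series and the equivalent K is the thickness-weighted harmonic mean.
Total thickness L = 3.84 + 5.29 + 8.73 + 12.0 = 29.86 m.
Σ(b_i/K_i) = 3.84/456 + 5.29/0.113 + 8.73/0.0178 + 12.0/75.7 = 537.4 d.
K_eq = L / Σ(b_i/K_i) = 29.86 / 537.4 = 0.05556 m/day.
Q = K_eq · A · (Δh/L) = 0.05556 × 1000 × (19.3/29.86) = 35.91 m³/day.

35.9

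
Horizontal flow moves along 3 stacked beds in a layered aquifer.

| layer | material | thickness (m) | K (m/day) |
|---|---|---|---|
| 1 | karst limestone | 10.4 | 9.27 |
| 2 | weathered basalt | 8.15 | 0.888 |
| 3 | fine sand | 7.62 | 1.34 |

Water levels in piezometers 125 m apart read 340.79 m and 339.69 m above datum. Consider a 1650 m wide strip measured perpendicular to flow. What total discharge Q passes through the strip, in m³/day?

1650

Flow is parallel to layering, so each bed carries its own Darcy discharge and the transmissivities add.
Σ(K_i·b_i) = 9.27×10.4 + 0.888×8.15 + 1.34×7.62 = 113.9 m²/day.
Hydraulic gradient i = (340.79 − 339.69) / 125 = 1.1 / 125 = 0.008800.
Q = Σ(K_i·b_i) · W · i = 113.9 × 1650 × 0.008800 = 1653 m³/day.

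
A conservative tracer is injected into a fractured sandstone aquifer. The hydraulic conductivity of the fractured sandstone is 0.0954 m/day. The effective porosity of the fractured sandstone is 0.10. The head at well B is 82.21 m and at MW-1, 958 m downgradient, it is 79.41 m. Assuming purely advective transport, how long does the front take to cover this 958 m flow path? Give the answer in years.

Hydraulic gradient i = (82.21 − 79.41) / 958 = 2.8 / 958 = 0.002923.
Darcy flux q = K · i = 0.09540 × 0.002923 = 0.0002788 m/day.
Seepage velocity v = q / n_e = 0.0002788 / 0.10 = 0.002788 m/day.
Travel time t = L / v = 958 / 0.002788 = 3.436e+05 days = 940.7 years.

941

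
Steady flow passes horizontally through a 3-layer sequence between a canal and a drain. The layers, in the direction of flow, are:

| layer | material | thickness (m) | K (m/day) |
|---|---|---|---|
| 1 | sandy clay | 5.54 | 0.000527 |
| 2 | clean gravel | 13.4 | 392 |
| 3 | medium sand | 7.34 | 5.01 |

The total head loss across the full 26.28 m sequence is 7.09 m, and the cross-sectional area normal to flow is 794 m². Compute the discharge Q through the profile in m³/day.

0.535

Flow is perpendicular to layering, so the layers act in series and the equivalent K is the thickness-weighted harmonic mean.
Total thickness L = 5.54 + 13.4 + 7.34 = 26.28 m.
Σ(b_i/K_i) = 5.54/0.000527 + 13.4/392 + 7.34/5.01 = 10514 d.
K_eq = L / Σ(b_i/K_i) = 26.28 / 10514 = 0.002500 m/day.
Q = K_eq · A · (Δh/L) = 0.002500 × 794 × (7.09/26.28) = 0.5354 m³/day.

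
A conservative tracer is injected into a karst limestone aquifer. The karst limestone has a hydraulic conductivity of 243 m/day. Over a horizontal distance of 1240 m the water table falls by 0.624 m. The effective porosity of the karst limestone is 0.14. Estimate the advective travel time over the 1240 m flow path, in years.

3.89

Hydraulic gradient i = Δh / L = 0.624 / 1240 = 0.0005032.
Darcy flux q = K · i = 243.0 × 0.0005032 = 0.1223 m/day.
Seepage velocity v = q / n_e = 0.1223 / 0.14 = 0.8735 m/day.
Travel time t = L / v = 1240 / 0.8735 = 1420 days = 3.887 years.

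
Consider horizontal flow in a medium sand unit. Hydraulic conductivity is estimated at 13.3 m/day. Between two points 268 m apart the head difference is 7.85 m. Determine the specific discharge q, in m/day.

0.390

Hydraulic gradient i = Δh / L = 7.85 / 268 = 0.02929.
Specific discharge q = K · i = 13.30 × 0.02929 = 0.3896 m/day.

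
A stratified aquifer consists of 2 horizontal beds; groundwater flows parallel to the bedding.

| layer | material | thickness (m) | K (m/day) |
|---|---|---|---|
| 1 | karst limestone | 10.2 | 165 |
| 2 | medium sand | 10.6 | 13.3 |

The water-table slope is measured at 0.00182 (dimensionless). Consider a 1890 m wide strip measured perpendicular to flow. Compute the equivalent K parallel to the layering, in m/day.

Flow is parallel to layering, so each bed carries its own Darcy discharge and the transmissivities add.
Σ(K_i·b_i) = 165×10.2 + 13.3×10.6 = 1824 m²/day.
Total thickness b = 20.80 m, so K_eq = Σ(K_i·b_i)/b = 87.69 m/day.

87.7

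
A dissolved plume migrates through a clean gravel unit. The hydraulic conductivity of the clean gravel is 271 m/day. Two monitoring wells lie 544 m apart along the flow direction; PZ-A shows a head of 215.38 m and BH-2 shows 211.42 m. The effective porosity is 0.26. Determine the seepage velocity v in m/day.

7.59

Hydraulic gradient i = (215.38 − 211.42) / 544 = 3.96 / 544 = 0.007279.
Darcy flux q = K · i = 271.0 × 0.007279 = 1.973 m/day.
Seepage velocity v = q / n_e = 1.973 / 0.26 = 7.587 m/day.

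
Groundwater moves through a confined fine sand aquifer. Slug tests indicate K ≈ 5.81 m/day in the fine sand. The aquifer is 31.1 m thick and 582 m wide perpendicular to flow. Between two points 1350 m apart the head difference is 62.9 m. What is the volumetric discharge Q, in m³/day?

4900

Cross-sectional area A = 582 × 31.1 = 18100 m².
Hydraulic gradient i = Δh / L = 62.9 / 1350 = 0.04659.
Darcy's law: Q = K · A · i = 5.810 × 18100 × 0.04659 = 4900 m³/day.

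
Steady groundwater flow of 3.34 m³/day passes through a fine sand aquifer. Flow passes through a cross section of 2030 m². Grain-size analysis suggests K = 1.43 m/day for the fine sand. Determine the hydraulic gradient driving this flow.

0.00115

From Q = K·A·i, i = Q / (K·A) = 3.34 / (1.430 × 2030) = 0.001151.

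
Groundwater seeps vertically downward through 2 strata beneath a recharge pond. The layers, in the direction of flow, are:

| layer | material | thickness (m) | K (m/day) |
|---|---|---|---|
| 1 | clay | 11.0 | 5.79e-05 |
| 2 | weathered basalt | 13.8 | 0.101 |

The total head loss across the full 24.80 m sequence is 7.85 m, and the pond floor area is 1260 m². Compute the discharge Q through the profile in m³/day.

Flow is perpendicular to layering, so the layers act in series and the equivalent K is the thickness-weighted harmonic mean.
Total thickness L = 11.0 + 13.8 = 24.80 m.
Σ(b_i/K_i) = 11.0/5.79e-05 + 13.8/0.101 = 1.901e+05 d.
K_eq = L / Σ(b_i/K_i) = 24.80 / 1.901e+05 = 0.0001304 m/day.
Q = K_eq · A · (Δh/L) = 0.0001304 × 1260 × (7.85/24.80) = 0.05203 m³/day.

0.0520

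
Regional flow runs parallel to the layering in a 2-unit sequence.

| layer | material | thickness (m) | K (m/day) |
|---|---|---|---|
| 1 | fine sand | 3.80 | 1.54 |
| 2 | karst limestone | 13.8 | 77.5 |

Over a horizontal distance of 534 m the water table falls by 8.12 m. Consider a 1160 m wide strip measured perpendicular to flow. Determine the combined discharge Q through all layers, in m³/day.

19000

Flow is parallel to layering, so each bed carries its own Darcy discharge and the transmissivities add.
Σ(K_i·b_i) = 1.54×3.80 + 77.5×13.8 = 1075 m²/day.
Hydraulic gradient i = Δh / L = 8.12 / 534 = 0.01521.
Q = Σ(K_i·b_i) · W · i = 1075 × 1160 × 0.01521 = 18968 m³/day.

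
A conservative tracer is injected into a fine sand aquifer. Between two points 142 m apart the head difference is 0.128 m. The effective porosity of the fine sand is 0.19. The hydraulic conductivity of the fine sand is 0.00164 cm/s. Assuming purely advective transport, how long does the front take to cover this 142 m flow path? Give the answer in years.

57.8

Convert K: 0.00164 cm/s × 864 = 1.417 m/day.
Hydraulic gradient i = Δh / L = 0.128 / 142 = 0.0009014.
Darcy flux q = K · i = 1.417 × 0.0009014 = 0.001277 m/day.
Seepage velocity v = q / n_e = 0.001277 / 0.19 = 0.006722 m/day.
Travel time t = L / v = 142 / 0.006722 = 21123 days = 57.83 years.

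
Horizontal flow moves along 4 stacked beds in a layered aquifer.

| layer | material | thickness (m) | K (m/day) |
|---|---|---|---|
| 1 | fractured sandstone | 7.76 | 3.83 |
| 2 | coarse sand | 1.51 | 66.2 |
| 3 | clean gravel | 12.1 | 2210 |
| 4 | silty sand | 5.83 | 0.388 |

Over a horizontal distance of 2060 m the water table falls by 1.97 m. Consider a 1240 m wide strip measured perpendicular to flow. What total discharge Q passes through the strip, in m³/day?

Flow is parallel to layering, so each bed carries its own Darcy discharge and the transmissivities add.
Σ(K_i·b_i) = 3.83×7.76 + 66.2×1.51 + 2210×12.1 + 0.388×5.83 = 26873 m²/day.
Hydraulic gradient i = Δh / L = 1.97 / 2060 = 0.0009563.
Q = Σ(K_i·b_i) · W · i = 26873 × 1240 × 0.0009563 = 31867 m³/day.

31900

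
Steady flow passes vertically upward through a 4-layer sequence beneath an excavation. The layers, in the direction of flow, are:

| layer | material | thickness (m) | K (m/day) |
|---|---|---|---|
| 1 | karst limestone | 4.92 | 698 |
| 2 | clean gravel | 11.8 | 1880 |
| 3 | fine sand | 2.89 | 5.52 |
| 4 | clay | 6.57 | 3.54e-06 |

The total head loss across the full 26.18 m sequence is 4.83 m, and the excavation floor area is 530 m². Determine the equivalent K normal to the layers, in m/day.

1.41e-05

Flow is perpendicular to layering, so the layers act in series and the equivalent K is the thickness-weighted harmonic mean.
Total thickness L = 4.92 + 11.8 + 2.89 + 6.57 = 26.18 m.
Σ(b_i/K_i) = 4.92/698 + 11.8/1880 + 2.89/5.52 + 6.57/3.54e-06 = 1.856e+06 d.
K_eq = L / Σ(b_i/K_i) = 26.18 / 1.856e+06 = 1.411e-05 m/day.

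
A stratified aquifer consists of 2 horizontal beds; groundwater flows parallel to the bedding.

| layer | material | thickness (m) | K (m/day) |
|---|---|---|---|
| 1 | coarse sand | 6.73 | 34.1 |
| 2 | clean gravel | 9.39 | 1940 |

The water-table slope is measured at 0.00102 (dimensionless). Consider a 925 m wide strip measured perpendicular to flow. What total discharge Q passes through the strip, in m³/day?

17400

Flow is parallel to layering, so each bed carries its own Darcy discharge and the transmissivities add.
Σ(K_i·b_i) = 34.1×6.73 + 1940×9.39 = 18446 m²/day.
Hydraulic gradient i = 0.00102.
Q = Σ(K_i·b_i) · W · i = 18446 × 925 × 0.001020 = 17404 m³/day.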